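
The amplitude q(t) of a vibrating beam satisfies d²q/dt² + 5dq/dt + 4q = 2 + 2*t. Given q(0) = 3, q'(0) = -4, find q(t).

q = -1/8 + t/2 + 8*exp(-t)/3 + 11*exp(-4*t)/24

Characteristic equation r² + 5r + 4 = 0 factors as (r + 1)(r + 4) = 0, so r = -1, -4.
Hence q_h = C1*exp(-t) + C2*exp(-4*t).
For the particular solution try q_p = A0 + A1*t. Substituting and matching coefficients of each power of t gives A0 = -1/8, A1 = 1/2, so q_p = -1/8 + t/2.
General solution: q = -1/8 + t/2 + C1*exp(-t) + C2*exp(-4*t).
Apply the initial conditions: q(0) = -1/8 + C1 + C2 = 3 and q'(0) = 1/2 - C1 - 4*C2 = -4. Solving gives C1 = 8/3, C2 = 11/24.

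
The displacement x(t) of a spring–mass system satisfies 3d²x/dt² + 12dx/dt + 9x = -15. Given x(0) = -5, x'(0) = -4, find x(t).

Divide through by 3: x'' + 4x' + 3x = -5.
Characteristic equation r² + 4r + 3 = 0 factors as (r + 1)(r + 3) = 0, so r = -1, -3.
Hence x_h = C1*exp(-t) + C2*exp(-3*t).
For the particular solution try x_p = A0. Substituting and matching coefficients of each power of t gives A0 = -5/3, so x_p = -5/3.
General solution: x = -5/3 + C1*exp(-t) + C2*exp(-3*t).
Apply the initial conditions: x(0) = -5/3 + C1 + C2 = -5 and x'(0) = -C1 - 3*C2 = -4. Solving gives C1 = -7, C2 = 11/3.

x = -5/3 - 7*exp(-t) + 11*exp(-3*t)/3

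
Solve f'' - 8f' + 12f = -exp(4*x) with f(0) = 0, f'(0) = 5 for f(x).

Characteristic equation r² - 8r + 12 = 0 factors as (r - 2)(r - 6) = 0, so r = 2, 6.
Hence f_h = C1*exp(2*x) + C2*exp(6*x).
Try f_p = A*exp(4*x). Substituting into the equation and dividing by exp(4*x) gives A = 1/4, so f_p = exp(4*x)/4.
General solution: f = exp(4*x)/4 + C1*exp(2*x) + C2*exp(6*x).
Apply the initial conditions: f(0) = 1/4 + C1 + C2 = 0 and f'(0) = 1 + 2*C1 + 6*C2 = 5. Solving gives C1 = -11/8, C2 = 9/8.

f = -11*exp(2*x)/8 + exp(4*x)/4 + 9*exp(6*x)/8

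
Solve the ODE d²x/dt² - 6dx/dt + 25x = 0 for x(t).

Characteristic equation r² - 6r + 25 = 0 has discriminant (-6)² - 4·(25) = -64 < 0, so r = 3 ± 4i.
Hence x_h = C1*cos(4*t)*exp(3*t) + C2*exp(3*t)*sin(4*t).

x = C1*cos(4*t)*exp(3*t) + C2*exp(3*t)*sin(4*t)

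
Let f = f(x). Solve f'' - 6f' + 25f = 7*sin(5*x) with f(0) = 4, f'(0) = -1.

Characteristic equation r² - 6r + 25 = 0 has discriminant (-6)² - 4·(25) = -64 < 0, so r = 3 ± 4i.
Hence f_h = C1*cos(4*x)*exp(3*x) + C2*exp(3*x)*sin(4*x).
Try f_p = A*cos(5*x) + B*sin(5*x). Substituting and equating the coefficients of cos(5x) and sin(5x) gives A = 7/30, B = 0, so f_p = 7*cos(5*x)/30.
General solution: f = 7*cos(5*x)/30 + C1*cos(4*x)*exp(3*x) + C2*exp(3*x)*sin(4*x).
Apply the initial conditions: f(0) = 7/30 + C1 = 4 and f'(0) = 3*C1 + 4*C2 = -1. Solving gives C1 = 113/30, C2 = -123/40.

f = 7*cos(5*x)/30 - 123*exp(3*x)*sin(4*x)/40 + 113*cos(4*x)*exp(3*x)/30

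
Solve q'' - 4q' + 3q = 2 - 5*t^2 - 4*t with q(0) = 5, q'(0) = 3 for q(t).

Characteristic equation r² - 4r + 3 = 0 factors as (r - 3)(r - 1) = 0, so r = 3, 1.
Hence q_h = C1*exp(3*t) + C2*exp(t).
For the particular solution try q_p = A0 + A1*t + A2*t^2. Substituting and matching coefficients of each power of t gives A0 = -160/27, A1 = -52/9, A2 = -5/3, so q_p = -160/27 - 52*t/9 - 5*t^2/3.
General solution: q = -160/27 - 52*t/9 - 5*t^2/3 + C1*exp(3*t) + C2*exp(t).
Apply the initial conditions: q(0) = -160/27 + C1 + C2 = 5 and q'(0) = -52/9 + C2 + 3*C1 = 3. Solving gives C1 = -29/27, C2 = 12.

q = -160/27 + 12*exp(t) - 52*t/9 - 29*exp(3*t)/27 - 5*t**2/3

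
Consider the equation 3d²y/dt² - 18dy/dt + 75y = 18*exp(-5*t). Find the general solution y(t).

y = 3*exp(-5*t)/40 + C1*cos(4*t)*exp(3*t) + C2*exp(3*t)*sin(4*t)

Divide through by 3: y'' - 6y' + 25y = 6*exp(-5*t).
Characteristic equation r² - 6r + 25 = 0 has discriminant (-6)² - 4·(25) = -64 < 0, so r = 3 ± 4i.
Hence y_h = C1*cos(4*t)*exp(3*t) + C2*exp(3*t)*sin(4*t).
Try y_p = A*exp(-5*t). Substituting into the equation and dividing by exp(-5*t) gives A = 3/40, so y_p = 3*exp(-5*t)/40.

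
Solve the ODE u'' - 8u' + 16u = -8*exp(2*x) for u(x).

u = -2*exp(2*x) + C1*exp(4*x) + C2*x*exp(4*x)

Characteristic equation r² - 8r + 16 = 0 has discriminant (-8)² - 4·(16) = 0, so r = 4 is a repeated root.
Hence u_h = (C1 + C2*x)*exp(4*x).
Try u_p = A*exp(2*x). Substituting into the equation and dividing by exp(2*x) gives A = -2, so u_p = -2*exp(2*x).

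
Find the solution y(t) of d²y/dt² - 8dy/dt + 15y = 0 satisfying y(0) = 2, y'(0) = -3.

Characteristic equation r² - 8r + 15 = 0 factors as (r - 5)(r - 3) = 0, so r = 5, 3.
Hence y_h = C1*exp(5*t) + C2*exp(3*t).
Apply the initial conditions: y(0) = C1 + C2 = 2 and y'(0) = 3*C2 + 5*C1 = -3. Solving gives C1 = -9/2, C2 = 13/2.

y = -9*exp(5*t)/2 + 13*exp(3*t)/2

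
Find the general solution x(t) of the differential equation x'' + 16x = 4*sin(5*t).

x = -4*sin(5*t)/9 + C1*cos(4*t) + C2*sin(4*t)

Characteristic equation r² + 16 = 0 has discriminant (0)² - 4·(16) = -64 < 0, so r = ± 4i.
Hence x_h = C1*cos(4*t) + C2*sin(4*t).
Try x_p = A*cos(5*t) + B*sin(5*t). Substituting and equating the coefficients of cos(5t) and sin(5t) gives A = 0, B = -4/9, so x_p = -4*sin(5*t)/9.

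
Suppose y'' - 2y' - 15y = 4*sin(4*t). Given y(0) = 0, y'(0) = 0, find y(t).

Characteristic equation r² - 2r - 15 = 0 factors as (r + 3)(r - 5) = 0, so r = -3, 5.
Hence y_h = C1*exp(-3*t) + C2*exp(5*t).
Try y_p = A*cos(4*t) + B*sin(4*t). Substituting and equating the coefficients of cos(4t) and sin(4t) gives A = 32/1025, B = -124/1025, so y_p = -124*sin(4*t)/1025 + 32*cos(4*t)/1025.
General solution: y = -124*sin(4*t)/1025 + 32*cos(4*t)/1025 + C1*exp(-3*t) + C2*exp(5*t).
Apply the initial conditions: y(0) = 32/1025 + C1 + C2 = 0 and y'(0) = -496/1025 - 3*C1 + 5*C2 = 0. Solving gives C1 = -2/25, C2 = 2/41.

y = -124*sin(4*t)/1025 - 2*exp(-3*t)/25 + 2*exp(5*t)/41 + 32*cos(4*t)/1025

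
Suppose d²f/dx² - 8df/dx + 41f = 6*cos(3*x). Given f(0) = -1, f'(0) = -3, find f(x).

f = -9*sin(3*x)/100 + 3*cos(3*x)/25 - 28*cos(5*x)*exp(4*x)/25 + 7*exp(4*x)*sin(5*x)/20

Characteristic equation r² - 8r + 41 = 0 has discriminant (-8)² - 4·(41) = -100 < 0, so r = 4 ± 5i.
Hence f_h = C1*cos(5*x)*exp(4*x) + C2*exp(4*x)*sin(5*x).
Try f_p = A*cos(3*x) + B*sin(3*x). Substituting and equating the coefficients of cos(3x) and sin(3x) gives A = 3/25, B = -9/100, so f_p = -9*sin(3*x)/100 + 3*cos(3*x)/25.
General solution: f = -9*sin(3*x)/100 + 3*cos(3*x)/25 + C1*cos(5*x)*exp(4*x) + C2*exp(4*x)*sin(5*x).
Apply the initial conditions: f(0) = 3/25 + C1 = -1 and f'(0) = -27/100 + 4*C1 + 5*C2 = -3. Solving gives C1 = -28/25, C2 = 7/20.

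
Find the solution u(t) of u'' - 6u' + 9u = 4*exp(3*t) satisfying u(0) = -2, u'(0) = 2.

u = -2*exp(3*t) + 2*t**2*exp(3*t) + 8*t*exp(3*t)

Characteristic equation r² - 6r + 9 = 0 has discriminant (-6)² - 4·(9) = 0, so r = 3 is a repeated root.
Hence u_h = (C1 + C2*t)*exp(3*t).
Since exp(3*t) solves the homogeneous equation (r = 3 is a root of multiplicity 2), multiply the trial by t^2. Try u_p = A*t^2*exp(3*t). Substituting into the equation and dividing by exp(3*t) gives A = 2, so u_p = 2*t^2*exp(3*t).
General solution: u = C1*exp(3*t) + 2*t^2*exp(3*t) + C2*t*exp(3*t).
Apply the initial conditions: u(0) = C1 = -2 and u'(0) = C2 + 3*C1 = 2. Solving gives C1 = -2, C2 = 8.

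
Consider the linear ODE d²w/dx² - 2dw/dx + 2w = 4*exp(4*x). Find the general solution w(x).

Characteristic equation r² - 2r + 2 = 0 has discriminant (-2)² - 4·(2) = -4 < 0, so r = 1 ± i.
Hence w_h = C1*cos(x)*exp(x) + C2*exp(x)*sin(x).
Try w_p = A*exp(4*x). Substituting into the equation and dividing by exp(4*x) gives A = 2/5, so w_p = 2*exp(4*x)/5.

w = 2*exp(4*x)/5 + C1*cos(x)*exp(x) + C2*exp(x)*sin(x)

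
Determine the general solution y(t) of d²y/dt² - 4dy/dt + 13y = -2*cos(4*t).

y = 6*cos(4*t)/265 + 32*sin(4*t)/265 + C1*cos(3*t)*exp(2*t) + C2*exp(2*t)*sin(3*t)

Characteristic equation r² - 4r + 13 = 0 has discriminant (-4)² - 4·(13) = -36 < 0, so r = 2 ± 3i.
Hence y_h = C1*cos(3*t)*exp(2*t) + C2*exp(2*t)*sin(3*t).
Try y_p = A*cos(4*t) + B*sin(4*t). Substituting and equating the coefficients of cos(4t) and sin(4t) gives A = 6/265, B = 32/265, so y_p = 6*cos(4*t)/265 + 32*sin(4*t)/265.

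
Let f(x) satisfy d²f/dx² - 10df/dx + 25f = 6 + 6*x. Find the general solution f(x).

Characteristic equation r² - 10r + 25 = 0 has discriminant (-10)² - 4·(25) = 0, so r = 5 is a repeated root.
Hence f_h = (C1 + C2*x)*exp(5*x).
For the particular solution try f_p = A0 + A1*x. Substituting and matching coefficients of each power of x gives A0 = 42/125, A1 = 6/25, so f_p = 42/125 + 6*x/25.

f = 42/125 + 6*x/25 + C1*exp(5*x) + C2*x*exp(5*x)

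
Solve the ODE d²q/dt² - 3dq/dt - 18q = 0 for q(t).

Characteristic equation r² - 3r - 18 = 0 factors as (r - 6)(r + 3) = 0, so r = 6, -3.
Hence q_h = C1*exp(6*t) + C2*exp(-3*t).

q = C1*exp(6*t) + C2*exp(-3*t)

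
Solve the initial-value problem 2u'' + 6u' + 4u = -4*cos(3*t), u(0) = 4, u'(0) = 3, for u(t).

u = -95*exp(-2*t)/13 - 9*sin(3*t)/65 + 7*cos(3*t)/65 + 56*exp(-t)/5

Divide through by 2: u'' + 3u' + 2u = -2*cos(3*t).
Characteristic equation r² + 3r + 2 = 0 factors as (r + 2)(r + 1) = 0, so r = -2, -1.
Hence u_h = C1*exp(-2*t) + C2*exp(-t).
Try u_p = A*cos(3*t) + B*sin(3*t). Substituting and equating the coefficients of cos(3t) and sin(3t) gives A = 7/65, B = -9/65, so u_p = -9*sin(3*t)/65 + 7*cos(3*t)/65.
General solution: u = -9*sin(3*t)/65 + 7*cos(3*t)/65 + C1*exp(-2*t) + C2*exp(-t).
Apply the initial conditions: u(0) = 7/65 + C1 + C2 = 4 and u'(0) = -27/65 - C2 - 2*C1 = 3. Solving gives C1 = -95/13, C2 = 56/5.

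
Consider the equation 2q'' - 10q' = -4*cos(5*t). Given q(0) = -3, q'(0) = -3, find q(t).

q = -12/5 - 16*exp(5*t)/25 + cos(5*t)/25 + sin(5*t)/25

Divide through by 2: q'' - 5q' = -2*cos(5*t).
Characteristic equation r² - 5r = 0 factors as (r - 5)r = 0, so r = 5, 0.
Hence q_h = C1*exp(5*t) + C2.
Try q_p = A*cos(5*t) + B*sin(5*t). Substituting and equating the coefficients of cos(5t) and sin(5t) gives A = 1/25, B = 1/25, so q_p = cos(5*t)/25 + sin(5*t)/25.
General solution: q = C2 + cos(5*t)/25 + sin(5*t)/25 + C1*exp(5*t).
Apply the initial conditions: q(0) = 1/25 + C1 + C2 = -3 and q'(0) = 1/5 + 5*C1 = -3. Solving gives C1 = -16/25, C2 = -12/5.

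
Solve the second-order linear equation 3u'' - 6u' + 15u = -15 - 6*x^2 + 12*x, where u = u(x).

Divide through by 3: u'' - 2u' + 5u = -5 - 2*x^2 + 4*x.
Characteristic equation r² - 2r + 5 = 0 has discriminant (-2)² - 4·(5) = -16 < 0, so r = 1 ± 2i.
Hence u_h = C1*cos(2*x)*exp(x) + C2*exp(x)*sin(2*x).
For the particular solution try u_p = A0 + A1*x + A2*x^2. Substituting and matching coefficients of each power of x gives A0 = -81/125, A1 = 12/25, A2 = -2/5, so u_p = -81/125 - 2*x^2/5 + 12*x/25.

u = -81/125 - 2*x**2/5 + 12*x/25 + C1*cos(2*x)*exp(x) + C2*exp(x)*sin(2*x)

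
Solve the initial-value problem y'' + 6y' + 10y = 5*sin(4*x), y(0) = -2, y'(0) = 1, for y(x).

y = -10*cos(4*x)/51 - 5*sin(4*x)/102 - 215*exp(-3*x)*sin(x)/51 - 92*cos(x)*exp(-3*x)/51

Characteristic equation r² + 6r + 10 = 0 has discriminant (6)² - 4·(10) = -4 < 0, so r = -3 ± i.
Hence y_h = C1*cos(x)*exp(-3*x) + C2*exp(-3*x)*sin(x).
Try y_p = A*cos(4*x) + B*sin(4*x). Substituting and equating the coefficients of cos(4x) and sin(4x) gives A = -10/51, B = -5/102, so y_p = -10*cos(4*x)/51 - 5*sin(4*x)/102.
General solution: y = -10*cos(4*x)/51 - 5*sin(4*x)/102 + C1*cos(x)*exp(-3*x) + C2*exp(-3*x)*sin(x).
Apply the initial conditions: y(0) = -10/51 + C1 = -2 and y'(0) = -10/51 + C2 - 3*C1 = 1. Solving gives C1 = -92/51, C2 = -215/51.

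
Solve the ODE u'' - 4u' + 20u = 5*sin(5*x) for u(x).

u = -sin(5*x)/17 + 4*cos(5*x)/17 + C1*cos(4*x)*exp(2*x) + C2*exp(2*x)*sin(4*x)

Characteristic equation r² - 4r + 20 = 0 has discriminant (-4)² - 4·(20) = -64 < 0, so r = 2 ± 4i.
Hence u_h = C1*cos(4*x)*exp(2*x) + C2*exp(2*x)*sin(4*x).
Try u_p = A*cos(5*x) + B*sin(5*x). Substituting and equating the coefficients of cos(5x) and sin(5x) gives A = 4/17, B = -1/17, so u_p = -sin(5*x)/17 + 4*cos(5*x)/17.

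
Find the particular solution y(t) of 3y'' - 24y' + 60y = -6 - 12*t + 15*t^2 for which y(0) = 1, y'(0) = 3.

Divide through by 3: y'' - 8y' + 20y = -2 - 4*t + 5*t^2.
Characteristic equation r² - 8r + 20 = 0 has discriminant (-8)² - 4·(20) = -16 < 0, so r = 4 ± 2i.
Hence y_h = C1*cos(2*t)*exp(4*t) + C2*exp(4*t)*sin(2*t).
For the particular solution try y_p = A0 + A1*t + A2*t^2. Substituting and matching coefficients of each power of t gives A0 = -1/8, A1 = 0, A2 = 1/4, so y_p = -1/8 + t^2/4.
General solution: y = -1/8 + t^2/4 + C1*cos(2*t)*exp(4*t) + C2*exp(4*t)*sin(2*t).
Apply the initial conditions: y(0) = -1/8 + C1 = 1 and y'(0) = 2*C2 + 4*C1 = 3. Solving gives C1 = 9/8, C2 = -3/4.

y = -1/8 + t**2/4 - 3*exp(4*t)*sin(2*t)/4 + 9*cos(2*t)*exp(4*t)/8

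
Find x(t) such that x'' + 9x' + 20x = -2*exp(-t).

Characteristic equation r² + 9r + 20 = 0 factors as (r + 5)(r + 4) = 0, so r = -5, -4.
Hence x_h = C1*exp(-5*t) + C2*exp(-4*t).
Try x_p = A*exp(-t). Substituting into the equation and dividing by exp(-t) gives A = -1/6, so x_p = -exp(-t)/6.

x = -exp(-t)/6 + C1*exp(-5*t) + C2*exp(-4*t)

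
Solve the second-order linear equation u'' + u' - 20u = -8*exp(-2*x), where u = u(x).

Characteristic equation r² + r - 20 = 0 factors as (r + 5)(r - 4) = 0, so r = -5, 4.
Hence u_h = C1*exp(-5*x) + C2*exp(4*x).
Try u_p = A*exp(-2*x). Substituting into the equation and dividing by exp(-2*x) gives A = 4/9, so u_p = 4*exp(-2*x)/9.

u = 4*exp(-2*x)/9 + C1*exp(-5*x) + C2*exp(4*x)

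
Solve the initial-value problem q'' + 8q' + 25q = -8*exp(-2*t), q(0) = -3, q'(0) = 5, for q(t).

Characteristic equation r² + 8r + 25 = 0 has discriminant (8)² - 4·(25) = -36 < 0, so r = -4 ± 3i.
Hence q_h = C1*cos(3*t)*exp(-4*t) + C2*exp(-4*t)*sin(3*t).
Try q_p = A*exp(-2*t). Substituting into the equation and dividing by exp(-2*t) gives A = -8/13, so q_p = -8*exp(-2*t)/13.
General solution: q = -8*exp(-2*t)/13 + C1*cos(3*t)*exp(-4*t) + C2*exp(-4*t)*sin(3*t).
Apply the initial conditions: q(0) = -8/13 + C1 = -3 and q'(0) = 16/13 - 4*C1 + 3*C2 = 5. Solving gives C1 = -31/13, C2 = -25/13.

q = -8*exp(-2*t)/13 - 31*cos(3*t)*exp(-4*t)/13 - 25*exp(-4*t)*sin(3*t)/13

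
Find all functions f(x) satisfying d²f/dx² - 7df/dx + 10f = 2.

Characteristic equation r² - 7r + 10 = 0 factors as (r - 5)(r - 2) = 0, so r = 5, 2.
Hence f_h = C1*exp(5*x) + C2*exp(2*x).
For the particular solution try f_p = A0. Substituting and matching coefficients of each power of x gives A0 = 1/5, so f_p = 1/5.

f = 1/5 + C1*exp(5*x) + C2*exp(2*x)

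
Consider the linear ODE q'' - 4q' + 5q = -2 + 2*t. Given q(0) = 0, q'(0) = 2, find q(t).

q = -2/25 + 2*t/5 + 2*cos(t)*exp(2*t)/25 + 36*exp(2*t)*sin(t)/25

Characteristic equation r² - 4r + 5 = 0 has discriminant (-4)² - 4·(5) = -4 < 0, so r = 2 ± i.
Hence q_h = C1*cos(t)*exp(2*t) + C2*exp(2*t)*sin(t).
For the particular solution try q_p = A0 + A1*t. Substituting and matching coefficients of each power of t gives A0 = -2/25, A1 = 2/5, so q_p = -2/25 + 2*t/5.
General solution: q = -2/25 + 2*t/5 + C1*cos(t)*exp(2*t) + C2*exp(2*t)*sin(t).
Apply the initial conditions: q(0) = -2/25 + C1 = 0 and q'(0) = 2/5 + C2 + 2*C1 = 2. Solving gives C1 = 2/25, C2 = 36/25.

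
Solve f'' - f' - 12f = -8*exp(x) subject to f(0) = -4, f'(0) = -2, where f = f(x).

f = -50*exp(4*x)/21 - 16*exp(-3*x)/7 + 2*exp(x)/3

Characteristic equation r² - r - 12 = 0 factors as (r + 3)(r - 4) = 0, so r = -3, 4.
Hence f_h = C1*exp(-3*x) + C2*exp(4*x).
Try f_p = A*exp(x). Substituting into the equation and dividing by exp(x) gives A = 2/3, so f_p = 2*exp(x)/3.
General solution: f = 2*exp(x)/3 + C1*exp(-3*x) + C2*exp(4*x).
Apply the initial conditions: f(0) = 2/3 + C1 + C2 = -4 and f'(0) = 2/3 - 3*C1 + 4*C2 = -2. Solving gives C1 = -16/7, C2 = -50/21.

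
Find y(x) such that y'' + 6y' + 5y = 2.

Characteristic equation r² + 6r + 5 = 0 factors as (r + 5)(r + 1) = 0, so r = -5, -1.
Hence y_h = C1*exp(-5*x) + C2*exp(-x).
For the particular solution try y_p = A0. Substituting and matching coefficients of each power of x gives A0 = 2/5, so y_p = 2/5.

y = 2/5 + C1*exp(-5*x) + C2*exp(-x)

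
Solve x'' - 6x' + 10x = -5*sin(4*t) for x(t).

x = -10*cos(4*t)/51 + 5*sin(4*t)/102 + C1*cos(t)*exp(3*t) + C2*exp(3*t)*sin(t)

Characteristic equation r² - 6r + 10 = 0 has discriminant (-6)² - 4·(10) = -4 < 0, so r = 3 ± i.
Hence x_h = C1*cos(t)*exp(3*t) + C2*exp(3*t)*sin(t).
Try x_p = A*cos(4*t) + B*sin(4*t). Substituting and equating the coefficients of cos(4t) and sin(4t) gives A = -10/51, B = 5/102, so x_p = -10*cos(4*t)/51 + 5*sin(4*t)/102.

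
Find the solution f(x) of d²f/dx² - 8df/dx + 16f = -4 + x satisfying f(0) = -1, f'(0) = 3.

f = -7/32 - 25*exp(4*x)/32 + x/16 + 97*x*exp(4*x)/16

Characteristic equation r² - 8r + 16 = 0 has discriminant (-8)² - 4·(16) = 0, so r = 4 is a repeated root.
Hence f_h = (C1 + C2*x)*exp(4*x).
For the particular solution try f_p = A0 + A1*x. Substituting and matching coefficients of each power of x gives A0 = -7/32, A1 = 1/16, so f_p = -7/32 + x/16.
General solution: f = -7/32 + x/16 + C1*exp(4*x) + C2*x*exp(4*x).
Apply the initial conditions: f(0) = -7/32 + C1 = -1 and f'(0) = 1/16 + C2 + 4*C1 = 3. Solving gives C1 = -25/32, C2 = 97/16.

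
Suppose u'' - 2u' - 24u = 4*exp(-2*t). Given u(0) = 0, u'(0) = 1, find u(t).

u = -exp(-2*t)/4 + exp(-4*t)/10 + 3*exp(6*t)/20

Characteristic equation r² - 2r - 24 = 0 factors as (r + 4)(r - 6) = 0, so r = -4, 6.
Hence u_h = C1*exp(-4*t) + C2*exp(6*t).
Try u_p = A*exp(-2*t). Substituting into the equation and dividing by exp(-2*t) gives A = -1/4, so u_p = -exp(-2*t)/4.
General solution: u = -exp(-2*t)/4 + C1*exp(-4*t) + C2*exp(6*t).
Apply the initial conditions: u(0) = -1/4 + C1 + C2 = 0 and u'(0) = 1/2 - 4*C1 + 6*C2 = 1. Solving gives C1 = 1/10, C2 = 3/20.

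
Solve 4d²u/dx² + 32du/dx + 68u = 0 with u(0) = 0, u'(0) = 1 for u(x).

Divide through by 4: u'' + 8u' + 17u = 0.
Characteristic equation r² + 8r + 17 = 0 has discriminant (8)² - 4·(17) = -4 < 0, so r = -4 ± i.
Hence u_h = C1*cos(x)*exp(-4*x) + C2*exp(-4*x)*sin(x).
Apply the initial conditions: u(0) = C1 = 0 and u'(0) = C2 - 4*C1 = 1. Solving gives C1 = 0, C2 = 1.

u = exp(-4*x)*sin(x)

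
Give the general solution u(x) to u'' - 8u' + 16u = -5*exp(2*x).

u = -5*exp(2*x)/4 + C1*exp(4*x) + C2*x*exp(4*x)

Characteristic equation r² - 8r + 16 = 0 has discriminant (-8)² - 4·(16) = 0, so r = 4 is a repeated root.
Hence u_h = (C1 + C2*x)*exp(4*x).
Try u_p = A*exp(2*x). Substituting into the equation and dividing by exp(2*x) gives A = -5/4, so u_p = -5*exp(2*x)/4.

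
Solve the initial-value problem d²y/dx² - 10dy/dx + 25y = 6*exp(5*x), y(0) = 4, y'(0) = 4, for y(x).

Characteristic equation r² - 10r + 25 = 0 has discriminant (-10)² - 4·(25) = 0, so r = 5 is a repeated root.
Hence y_h = (C1 + C2*x)*exp(5*x).
Since exp(5*x) solves the homogeneous equation (r = 5 is a root of multiplicity 2), multiply the trial by x^2. Try y_p = A*x^2*exp(5*x). Substituting into the equation and dividing by exp(5*x) gives A = 3, so y_p = 3*x^2*exp(5*x).
General solution: y = C1*exp(5*x) + 3*x^2*exp(5*x) + C2*x*exp(5*x).
Apply the initial conditions: y(0) = C1 = 4 and y'(0) = C2 + 5*C1 = 4. Solving gives C1 = 4, C2 = -16.

y = 4*exp(5*x) - 16*x*exp(5*x) + 3*x**2*exp(5*x)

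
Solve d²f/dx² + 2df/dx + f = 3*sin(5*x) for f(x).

Characteristic equation r² + 2r + 1 = 0 has discriminant (2)² - 4·(1) = 0, so r = -1 is a repeated root.
Hence f_h = (C1 + C2*x)*exp(-x).
Try f_p = A*cos(5*x) + B*sin(5*x). Substituting and equating the coefficients of cos(5x) and sin(5x) gives A = -15/338, B = -18/169, so f_p = -18*sin(5*x)/169 - 15*cos(5*x)/338.

f = -18*sin(5*x)/169 - 15*cos(5*x)/338 + C1*exp(-x) + C2*x*exp(-x)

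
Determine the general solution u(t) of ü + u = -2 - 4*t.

Characteristic equation r² + 1 = 0 has discriminant (0)² - 4·(1) = -4 < 0, so r = ± i.
Hence u_h = C1*cos(t) + C2*sin(t).
For the particular solution try u_p = A0 + A1*t. Substituting and matching coefficients of each power of t gives A0 = -2, A1 = -4, so u_p = -2 - 4*t.

u = -2 - 4*t + C1*cos(t) + C2*sin(t)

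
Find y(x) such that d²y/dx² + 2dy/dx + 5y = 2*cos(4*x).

y = -22*cos(4*x)/185 + 16*sin(4*x)/185 + C1*cos(2*x)*exp(-x) + C2*exp(-x)*sin(2*x)

Characteristic equation r² + 2r + 5 = 0 has discriminant (2)² - 4·(5) = -16 < 0, so r = -1 ± 2i.
Hence y_h = C1*cos(2*x)*exp(-x) + C2*exp(-x)*sin(2*x).
Try y_p = A*cos(4*x) + B*sin(4*x). Substituting and equating the coefficients of cos(4x) and sin(4x) gives A = -22/185, B = 16/185, so y_p = -22*cos(4*x)/185 + 16*sin(4*x)/185.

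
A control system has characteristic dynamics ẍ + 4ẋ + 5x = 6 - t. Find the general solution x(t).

x = 34/25 - t/5 + C1*cos(t)*exp(-2*t) + C2*exp(-2*t)*sin(t)

Characteristic equation r² + 4r + 5 = 0 has discriminant (4)² - 4·(5) = -4 < 0, so r = -2 ± i.
Hence x_h = C1*cos(t)*exp(-2*t) + C2*exp(-2*t)*sin(t).
For the particular solution try x_p = A0 + A1*t. Substituting and matching coefficients of each power of t gives A0 = 34/25, A1 = -1/5, so x_p = 34/25 - t/5.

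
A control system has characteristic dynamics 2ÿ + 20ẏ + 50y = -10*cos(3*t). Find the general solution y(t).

y = -75*sin(3*t)/578 - 20*cos(3*t)/289 + C1*exp(-5*t) + C2*t*exp(-5*t)

Divide through by 2: y'' + 10y' + 25y = -5*cos(3*t).
Characteristic equation r² + 10r + 25 = 0 has discriminant (10)² - 4·(25) = 0, so r = -5 is a repeated root.
Hence y_h = (C1 + C2*t)*exp(-5*t).
Try y_p = A*cos(3*t) + B*sin(3*t). Substituting and equating the coefficients of cos(3t) and sin(3t) gives A = -20/289, B = -75/578, so y_p = -75*sin(3*t)/578 - 20*cos(3*t)/289.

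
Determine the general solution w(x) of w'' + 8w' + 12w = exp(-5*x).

w = -exp(-5*x)/3 + C1*exp(-2*x) + C2*exp(-6*x)

Characteristic equation r² + 8r + 12 = 0 factors as (r + 2)(r + 6) = 0, so r = -2, -6.
Hence w_h = C1*exp(-2*x) + C2*exp(-6*x).
Try w_p = A*exp(-5*x). Substituting into the equation and dividing by exp(-5*x) gives A = -1/3, so w_p = -exp(-5*x)/3.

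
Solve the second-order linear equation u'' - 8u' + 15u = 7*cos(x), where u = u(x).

u = -14*sin(x)/65 + 49*cos(x)/130 + C1*exp(3*x) + C2*exp(5*x)

Characteristic equation r² - 8r + 15 = 0 factors as (r - 3)(r - 5) = 0, so r = 3, 5.
Hence u_h = C1*exp(3*x) + C2*exp(5*x).
Try u_p = A*cos(x) + B*sin(x). Substituting and equating the coefficients of cos(x) and sin(x) gives A = 49/130, B = -14/65, so u_p = -14*sin(x)/65 + 49*cos(x)/130.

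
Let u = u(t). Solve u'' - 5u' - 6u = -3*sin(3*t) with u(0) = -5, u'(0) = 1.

u = -43*exp(-t)/10 - 3*exp(6*t)/5 - cos(3*t)/10 + sin(3*t)/10

Characteristic equation r² - 5r - 6 = 0 factors as (r + 1)(r - 6) = 0, so r = -1, 6.
Hence u_h = C1*exp(-t) + C2*exp(6*t).
Try u_p = A*cos(3*t) + B*sin(3*t). Substituting and equating the coefficients of cos(3t) and sin(3t) gives A = -1/10, B = 1/10, so u_p = -cos(3*t)/10 + sin(3*t)/10.
General solution: u = -cos(3*t)/10 + sin(3*t)/10 + C1*exp(-t) + C2*exp(6*t).
Apply the initial conditions: u(0) = -1/10 + C1 + C2 = -5 and u'(0) = 3/10 - C1 + 6*C2 = 1. Solving gives C1 = -43/10, C2 = -3/5.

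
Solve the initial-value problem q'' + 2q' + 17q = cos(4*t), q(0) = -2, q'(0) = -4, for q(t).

q = cos(4*t)/65 + 8*sin(4*t)/65 - 423*exp(-t)*sin(4*t)/260 - 131*cos(4*t)*exp(-t)/65

Characteristic equation r² + 2r + 17 = 0 has discriminant (2)² - 4·(17) = -64 < 0, so r = -1 ± 4i.
Hence q_h = C1*cos(4*t)*exp(-t) + C2*exp(-t)*sin(4*t).
Try q_p = A*cos(4*t) + B*sin(4*t). Substituting and equating the coefficients of cos(4t) and sin(4t) gives A = 1/65, B = 8/65, so q_p = cos(4*t)/65 + 8*sin(4*t)/65.
General solution: q = cos(4*t)/65 + 8*sin(4*t)/65 + C1*cos(4*t)*exp(-t) + C2*exp(-t)*sin(4*t).
Apply the initial conditions: q(0) = 1/65 + C1 = -2 and q'(0) = 32/65 - C1 + 4*C2 = -4. Solving gives C1 = -131/65, C2 = -423/260.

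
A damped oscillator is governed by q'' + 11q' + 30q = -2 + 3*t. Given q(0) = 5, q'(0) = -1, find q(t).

q = -31/300 - 293*exp(-6*t)/12 + t/10 + 738*exp(-5*t)/25

Characteristic equation r² + 11r + 30 = 0 factors as (r + 5)(r + 6) = 0, so r = -5, -6.
Hence q_h = C1*exp(-5*t) + C2*exp(-6*t).
For the particular solution try q_p = A0 + A1*t. Substituting and matching coefficients of each power of t gives A0 = -31/300, A1 = 1/10, so q_p = -31/300 + t/10.
General solution: q = -31/300 + t/10 + C1*exp(-5*t) + C2*exp(-6*t).
Apply the initial conditions: q(0) = -31/300 + C1 + C2 = 5 and q'(0) = 1/10 - 6*C2 - 5*C1 = -1. Solving gives C1 = 738/25, C2 = -293/12.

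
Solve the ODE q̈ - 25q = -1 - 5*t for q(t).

q = 1/25 + t/5 + C1*exp(-5*t) + C2*exp(5*t)

Characteristic equation r² - 25 = 0 factors as (r + 5)(r - 5) = 0, so r = -5, 5.
Hence q_h = C1*exp(-5*t) + C2*exp(5*t).
For the particular solution try q_p = A0 + A1*t. Substituting and matching coefficients of each power of t gives A0 = 1/25, A1 = 1/5, so q_p = 1/25 + t/5.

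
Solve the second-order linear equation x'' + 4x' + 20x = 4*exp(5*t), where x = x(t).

x = 4*exp(5*t)/65 + C1*cos(4*t)*exp(-2*t) + C2*exp(-2*t)*sin(4*t)

Characteristic equation r² + 4r + 20 = 0 has discriminant (4)² - 4·(20) = -64 < 0, so r = -2 ± 4i.
Hence x_h = C1*cos(4*t)*exp(-2*t) + C2*exp(-2*t)*sin(4*t).
Try x_p = A*exp(5*t). Substituting into the equation and dividing by exp(5*t) gives A = 4/65, so x_p = 4*exp(5*t)/65.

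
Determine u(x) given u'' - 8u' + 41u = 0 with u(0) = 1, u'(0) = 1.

u = cos(5*x)*exp(4*x) - 3*exp(4*x)*sin(5*x)/5

Characteristic equation r² - 8r + 41 = 0 has discriminant (-8)² - 4·(41) = -100 < 0, so r = 4 ± 5i.
Hence u_h = C1*cos(5*x)*exp(4*x) + C2*exp(4*x)*sin(5*x).
Apply the initial conditions: u(0) = C1 = 1 and u'(0) = 4*C1 + 5*C2 = 1. Solving gives C1 = 1, C2 = -3/5.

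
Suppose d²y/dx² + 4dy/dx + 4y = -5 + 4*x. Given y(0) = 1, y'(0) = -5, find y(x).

Characteristic equation r² + 4r + 4 = 0 has discriminant (4)² - 4·(4) = 0, so r = -2 is a repeated root.
Hence y_h = (C1 + C2*x)*exp(-2*x).
For the particular solution try y_p = A0 + A1*x. Substituting and matching coefficients of each power of x gives A0 = -9/4, A1 = 1, so y_p = -9/4 + x.
General solution: y = -9/4 + x + C1*exp(-2*x) + C2*x*exp(-2*x).
Apply the initial conditions: y(0) = -9/4 + C1 = 1 and y'(0) = 1 + C2 - 2*C1 = -5. Solving gives C1 = 13/4, C2 = 1/2.

y = -9/4 + x + 13*exp(-2*x)/4 + x*exp(-2*x)/2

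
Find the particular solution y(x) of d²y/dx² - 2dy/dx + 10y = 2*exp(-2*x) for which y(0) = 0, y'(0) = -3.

y = exp(-2*x)/9 - 8*exp(x)*sin(3*x)/9 - cos(3*x)*exp(x)/9

Characteristic equation r² - 2r + 10 = 0 has discriminant (-2)² - 4·(10) = -36 < 0, so r = 1 ± 3i.
Hence y_h = C1*cos(3*x)*exp(x) + C2*exp(x)*sin(3*x).
Try y_p = A*exp(-2*x). Substituting into the equation and dividing by exp(-2*x) gives A = 1/9, so y_p = exp(-2*x)/9.
General solution: y = exp(-2*x)/9 + C1*cos(3*x)*exp(x) + C2*exp(x)*sin(3*x).
Apply the initial conditions: y(0) = 1/9 + C1 = 0 and y'(0) = -2/9 + C1 + 3*C2 = -3. Solving gives C1 = -1/9, C2 = -8/9.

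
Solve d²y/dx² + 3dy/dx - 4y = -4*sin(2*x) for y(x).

Characteristic equation r² + 3r - 4 = 0 factors as (r + 4)(r - 1) = 0, so r = -4, 1.
Hence y_h = C1*exp(-4*x) + C2*exp(x).
Try y_p = A*cos(2*x) + B*sin(2*x). Substituting and equating the coefficients of cos(2x) and sin(2x) gives A = 6/25, B = 8/25, so y_p = 6*cos(2*x)/25 + 8*sin(2*x)/25.

y = 6*cos(2*x)/25 + 8*sin(2*x)/25 + C1*exp(-4*x) + C2*exp(x)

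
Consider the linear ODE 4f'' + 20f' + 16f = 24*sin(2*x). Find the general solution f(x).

f = -3*cos(2*x)/5 + C1*exp(-x) + C2*exp(-4*x)

Divide through by 4: f'' + 5f' + 4f = 6*sin(2*x).
Characteristic equation r² + 5r + 4 = 0 factors as (r + 1)(r + 4) = 0, so r = -1, -4.
Hence f_h = C1*exp(-x) + C2*exp(-4*x).
Try f_p = A*cos(2*x) + B*sin(2*x). Substituting and equating the coefficients of cos(2x) and sin(2x) gives A = -3/5, B = 0, so f_p = -3*cos(2*x)/5.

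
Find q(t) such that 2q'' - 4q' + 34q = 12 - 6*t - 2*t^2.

Divide through by 2: q'' - 2q' + 17q = 6 - t^2 - 3*t.
Characteristic equation r² - 2r + 17 = 0 has discriminant (-2)² - 4·(17) = -64 < 0, so r = 1 ± 4i.
Hence q_h = C1*cos(4*t)*exp(t) + C2*exp(t)*sin(4*t).
For the particular solution try q_p = A0 + A1*t + A2*t^2. Substituting and matching coefficients of each power of t gives A0 = 1658/4913, A1 = -55/289, A2 = -1/17, so q_p = 1658/4913 - 55*t/289 - t^2/17.

q = 1658/4913 - 55*t/289 - t**2/17 + C1*cos(4*t)*exp(t) + C2*exp(t)*sin(4*t)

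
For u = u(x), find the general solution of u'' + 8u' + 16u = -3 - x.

Characteristic equation r² + 8r + 16 = 0 has discriminant (8)² - 4·(16) = 0, so r = -4 is a repeated root.
Hence u_h = (C1 + C2*x)*exp(-4*x).
For the particular solution try u_p = A0 + A1*x. Substituting and matching coefficients of each power of x gives A0 = -5/32, A1 = -1/16, so u_p = -5/32 - x/16.

u = -5/32 - x/16 + C1*exp(-4*x) + C2*x*exp(-4*x)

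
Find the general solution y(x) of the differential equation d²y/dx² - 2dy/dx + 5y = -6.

Characteristic equation r² - 2r + 5 = 0 has discriminant (-2)² - 4·(5) = -16 < 0, so r = 1 ± 2i.
Hence y_h = C1*cos(2*x)*exp(x) + C2*exp(x)*sin(2*x).
For the particular solution try y_p = A0. Substituting and matching coefficients of each power of x gives A0 = -6/5, so y_p = -6/5.

y = -6/5 + C1*cos(2*x)*exp(x) + C2*exp(x)*sin(2*x)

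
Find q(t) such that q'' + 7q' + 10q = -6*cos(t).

q = -27*cos(t)/65 - 21*sin(t)/65 + C1*exp(-2*t) + C2*exp(-5*t)

Characteristic equation r² + 7r + 10 = 0 factors as (r + 2)(r + 5) = 0, so r = -2, -5.
Hence q_h = C1*exp(-2*t) + C2*exp(-5*t).
Try q_p = A*cos(t) + B*sin(t). Substituting and equating the coefficients of cos(t) and sin(t) gives A = -27/65, B = -21/65, so q_p = -27*cos(t)/65 - 21*sin(t)/65.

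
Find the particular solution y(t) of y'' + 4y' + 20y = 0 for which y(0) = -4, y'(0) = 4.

y = -exp(-2*t)*sin(4*t) - 4*cos(4*t)*exp(-2*t)

Characteristic equation r² + 4r + 20 = 0 has discriminant (4)² - 4·(20) = -64 < 0, so r = -2 ± 4i.
Hence y_h = C1*cos(4*t)*exp(-2*t) + C2*exp(-2*t)*sin(4*t).
Apply the initial conditions: y(0) = C1 = -4 and y'(0) = -2*C1 + 4*C2 = 4. Solving gives C1 = -4, C2 = -1.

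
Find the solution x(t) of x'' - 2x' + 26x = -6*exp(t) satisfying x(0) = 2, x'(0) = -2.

Characteristic equation r² - 2r + 26 = 0 has discriminant (-2)² - 4·(26) = -100 < 0, so r = 1 ± 5i.
Hence x_h = C1*cos(5*t)*exp(t) + C2*exp(t)*sin(5*t).
Try x_p = A*exp(t). Substituting into the equation and dividing by exp(t) gives A = -6/25, so x_p = -6*exp(t)/25.
General solution: x = -6*exp(t)/25 + C1*cos(5*t)*exp(t) + C2*exp(t)*sin(5*t).
Apply the initial conditions: x(0) = -6/25 + C1 = 2 and x'(0) = -6/25 + C1 + 5*C2 = -2. Solving gives C1 = 56/25, C2 = -4/5.

x = -6*exp(t)/25 - 4*exp(t)*sin(5*t)/5 + 56*cos(5*t)*exp(t)/25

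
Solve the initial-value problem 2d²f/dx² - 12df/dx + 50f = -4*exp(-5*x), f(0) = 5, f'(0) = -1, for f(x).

f = -exp(-5*x)/40 - 81*exp(3*x)*sin(4*x)/20 + 201*cos(4*x)*exp(3*x)/40

Divide through by 2: f'' - 6f' + 25f = -2*exp(-5*x).
Characteristic equation r² - 6r + 25 = 0 has discriminant (-6)² - 4·(25) = -64 < 0, so r = 3 ± 4i.
Hence f_h = C1*cos(4*x)*exp(3*x) + C2*exp(3*x)*sin(4*x).
Try f_p = A*exp(-5*x). Substituting into the equation and dividing by exp(-5*x) gives A = -1/40, so f_p = -exp(-5*x)/40.
General solution: f = -exp(-5*x)/40 + C1*cos(4*x)*exp(3*x) + C2*exp(3*x)*sin(4*x).
Apply the initial conditions: f(0) = -1/40 + C1 = 5 and f'(0) = 1/8 + 3*C1 + 4*C2 = -1. Solving gives C1 = 201/40, C2 = -81/20.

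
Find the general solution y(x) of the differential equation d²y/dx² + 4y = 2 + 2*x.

y = 1/2 + x/2 + C1*cos(2*x) + C2*sin(2*x)

Characteristic equation r² + 4 = 0 has discriminant (0)² - 4·(4) = -16 < 0, so r = ± 2i.
Hence y_h = C1*cos(2*x) + C2*sin(2*x).
For the particular solution try y_p = A0 + A1*x. Substituting and matching coefficients of each power of x gives A0 = 1/2, A1 = 1/2, so y_p = 1/2 + x/2.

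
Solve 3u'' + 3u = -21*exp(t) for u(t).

Divide through by 3: u'' + u = -7*exp(t).
Characteristic equation r² + 1 = 0 has discriminant (0)² - 4·(1) = -4 < 0, so r = ± i.
Hence u_h = C1*cos(t) + C2*sin(t).
Try u_p = A*exp(t). Substituting into the equation and dividing by exp(t) gives A = -7/2, so u_p = -7*exp(t)/2.

u = -7*exp(t)/2 + C1*cos(t) + C2*sin(t)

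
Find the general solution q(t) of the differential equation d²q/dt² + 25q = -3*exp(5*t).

Characteristic equation r² + 25 = 0 has discriminant (0)² - 4·(25) = -100 < 0, so r = ± 5i.
Hence q_h = C1*cos(5*t) + C2*sin(5*t).
Try q_p = A*exp(5*t). Substituting into the equation and dividing by exp(5*t) gives A = -3/50, so q_p = -3*exp(5*t)/50.

q = -3*exp(5*t)/50 + C1*cos(5*t) + C2*sin(5*t)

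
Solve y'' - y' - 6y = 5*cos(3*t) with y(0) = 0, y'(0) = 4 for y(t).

Characteristic equation r² - r - 6 = 0 factors as (r - 3)(r + 2) = 0, so r = 3, -2.
Hence y_h = C1*exp(3*t) + C2*exp(-2*t).
Try y_p = A*cos(3*t) + B*sin(3*t). Substituting and equating the coefficients of cos(3t) and sin(3t) gives A = -25/78, B = -5/78, so y_p = -25*cos(3*t)/78 - 5*sin(3*t)/78.
General solution: y = -25*cos(3*t)/78 - 5*sin(3*t)/78 + C1*exp(3*t) + C2*exp(-2*t).
Apply the initial conditions: y(0) = -25/78 + C1 + C2 = 0 and y'(0) = -5/26 - 2*C2 + 3*C1 = 4. Solving gives C1 = 29/30, C2 = -42/65.

y = -42*exp(-2*t)/65 - 25*cos(3*t)/78 - 5*sin(3*t)/78 + 29*exp(3*t)/30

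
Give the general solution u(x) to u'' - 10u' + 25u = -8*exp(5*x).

Characteristic equation r² - 10r + 25 = 0 has discriminant (-10)² - 4·(25) = 0, so r = 5 is a repeated root.
Hence u_h = (C1 + C2*x)*exp(5*x).
Since exp(5*x) solves the homogeneous equation (r = 5 is a root of multiplicity 2), multiply the trial by x^2. Try u_p = A*x^2*exp(5*x). Substituting into the equation and dividing by exp(5*x) gives A = -4, so u_p = -4*x^2*exp(5*x).

u = C1*exp(5*x) - 4*x**2*exp(5*x) + C2*x*exp(5*x)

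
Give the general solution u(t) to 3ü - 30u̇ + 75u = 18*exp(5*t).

u = C1*exp(5*t) + 3*t**2*exp(5*t) + C2*t*exp(5*t)

Divide through by 3: u'' - 10u' + 25u = 6*exp(5*t).
Characteristic equation r² - 10r + 25 = 0 has discriminant (-10)² - 4·(25) = 0, so r = 5 is a repeated root.
Hence u_h = (C1 + C2*t)*exp(5*t).
Since exp(5*t) solves the homogeneous equation (r = 5 is a root of multiplicity 2), multiply the trial by t^2. Try u_p = A*t^2*exp(5*t). Substituting into the equation and dividing by exp(5*t) gives A = 3, so u_p = 3*t^2*exp(5*t).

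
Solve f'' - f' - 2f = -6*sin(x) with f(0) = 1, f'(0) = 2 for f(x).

f = -3*cos(x)/5 + 3*exp(2*x)/5 + 9*sin(x)/5 + exp(-x)

Characteristic equation r² - r - 2 = 0 factors as (r - 2)(r + 1) = 0, so r = 2, -1.
Hence f_h = C1*exp(2*x) + C2*exp(-x).
Try f_p = A*cos(x) + B*sin(x). Substituting and equating the coefficients of cos(x) and sin(x) gives A = -3/5, B = 9/5, so f_p = -3*cos(x)/5 + 9*sin(x)/5.
General solution: f = -3*cos(x)/5 + 9*sin(x)/5 + C1*exp(2*x) + C2*exp(-x).
Apply the initial conditions: f(0) = -3/5 + C1 + C2 = 1 and f'(0) = 9/5 - C2 + 2*C1 = 2. Solving gives C1 = 3/5, C2 = 1.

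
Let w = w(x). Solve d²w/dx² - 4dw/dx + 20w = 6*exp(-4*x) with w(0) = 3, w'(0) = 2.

Characteristic equation r² - 4r + 20 = 0 has discriminant (-4)² - 4·(20) = -64 < 0, so r = 2 ± 4i.
Hence w_h = C1*cos(4*x)*exp(2*x) + C2*exp(2*x)*sin(4*x).
Try w_p = A*exp(-4*x). Substituting into the equation and dividing by exp(-4*x) gives A = 3/26, so w_p = 3*exp(-4*x)/26.
General solution: w = 3*exp(-4*x)/26 + C1*cos(4*x)*exp(2*x) + C2*exp(2*x)*sin(4*x).
Apply the initial conditions: w(0) = 3/26 + C1 = 3 and w'(0) = -6/13 + 2*C1 + 4*C2 = 2. Solving gives C1 = 75/26, C2 = -43/52.

w = 3*exp(-4*x)/26 - 43*exp(2*x)*sin(4*x)/52 + 75*cos(4*x)*exp(2*x)/26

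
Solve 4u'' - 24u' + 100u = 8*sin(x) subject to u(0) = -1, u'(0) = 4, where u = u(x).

Divide through by 4: u'' - 6u' + 25u = 2*sin(x).
Characteristic equation r² - 6r + 25 = 0 has discriminant (-6)² - 4·(25) = -64 < 0, so r = 3 ± 4i.
Hence u_h = C1*cos(4*x)*exp(3*x) + C2*exp(3*x)*sin(4*x).
Try u_p = A*cos(x) + B*sin(x). Substituting and equating the coefficients of cos(x) and sin(x) gives A = 1/51, B = 4/51, so u_p = cos(x)/51 + 4*sin(x)/51.
General solution: u = cos(x)/51 + 4*sin(x)/51 + C1*cos(4*x)*exp(3*x) + C2*exp(3*x)*sin(4*x).
Apply the initial conditions: u(0) = 1/51 + C1 = -1 and u'(0) = 4/51 + 3*C1 + 4*C2 = 4. Solving gives C1 = -52/51, C2 = 89/51.

u = cos(x)/51 + 4*sin(x)/51 - 52*cos(4*x)*exp(3*x)/51 + 89*exp(3*x)*sin(4*x)/51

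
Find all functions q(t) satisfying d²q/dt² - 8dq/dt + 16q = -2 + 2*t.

q = -1/16 + t/8 + C1*exp(4*t) + C2*t*exp(4*t)

Characteristic equation r² - 8r + 16 = 0 has discriminant (-8)² - 4·(16) = 0, so r = 4 is a repeated root.
Hence q_h = (C1 + C2*t)*exp(4*t).
For the particular solution try q_p = A0 + A1*t. Substituting and matching coefficients of each power of t gives A0 = -1/16, A1 = 1/8, so q_p = -1/16 + t/8.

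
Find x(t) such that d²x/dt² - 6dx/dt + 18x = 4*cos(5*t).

Characteristic equation r² - 6r + 18 = 0 has discriminant (-6)² - 4·(18) = -36 < 0, so r = 3 ± 3i.
Hence x_h = C1*cos(3*t)*exp(3*t) + C2*exp(3*t)*sin(3*t).
Try x_p = A*cos(5*t) + B*sin(5*t). Substituting and equating the coefficients of cos(5t) and sin(5t) gives A = -28/949, B = -120/949, so x_p = -120*sin(5*t)/949 - 28*cos(5*t)/949.

x = -120*sin(5*t)/949 - 28*cos(5*t)/949 + C1*cos(3*t)*exp(3*t) + C2*exp(3*t)*sin(3*t)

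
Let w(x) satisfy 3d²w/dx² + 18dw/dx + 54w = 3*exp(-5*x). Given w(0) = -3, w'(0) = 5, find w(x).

Divide through by 3: w'' + 6w' + 18w = exp(-5*x).
Characteristic equation r² + 6r + 18 = 0 has discriminant (6)² - 4·(18) = -36 < 0, so r = -3 ± 3i.
Hence w_h = C1*cos(3*x)*exp(-3*x) + C2*exp(-3*x)*sin(3*x).
Try w_p = A*exp(-5*x). Substituting into the equation and dividing by exp(-5*x) gives A = 1/13, so w_p = exp(-5*x)/13.
General solution: w = exp(-5*x)/13 + C1*cos(3*x)*exp(-3*x) + C2*exp(-3*x)*sin(3*x).
Apply the initial conditions: w(0) = 1/13 + C1 = -3 and w'(0) = -5/13 - 3*C1 + 3*C2 = 5. Solving gives C1 = -40/13, C2 = -50/39.

w = exp(-5*x)/13 - 50*exp(-3*x)*sin(3*x)/39 - 40*cos(3*x)*exp(-3*x)/13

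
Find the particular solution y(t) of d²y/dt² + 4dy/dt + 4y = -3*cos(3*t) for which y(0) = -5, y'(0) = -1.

Characteristic equation r² + 4r + 4 = 0 has discriminant (4)² - 4·(4) = 0, so r = -2 is a repeated root.
Hence y_h = (C1 + C2*t)*exp(-2*t).
Try y_p = A*cos(3*t) + B*sin(3*t). Substituting and equating the coefficients of cos(3t) and sin(3t) gives A = 15/169, B = -36/169, so y_p = -36*sin(3*t)/169 + 15*cos(3*t)/169.
General solution: y = -36*sin(3*t)/169 + 15*cos(3*t)/169 + C1*exp(-2*t) + C2*t*exp(-2*t).
Apply the initial conditions: y(0) = 15/169 + C1 = -5 and y'(0) = -108/169 + C2 - 2*C1 = -1. Solving gives C1 = -860/169, C2 = -137/13.

y = -860*exp(-2*t)/169 - 36*sin(3*t)/169 + 15*cos(3*t)/169 - 137*t*exp(-2*t)/13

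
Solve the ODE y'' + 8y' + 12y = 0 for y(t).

Characteristic equation r² + 8r + 12 = 0 factors as (r + 6)(r + 2) = 0, so r = -6, -2.
Hence y_h = C1*exp(-6*t) + C2*exp(-2*t).

y = C1*exp(-6*t) + C2*exp(-2*t)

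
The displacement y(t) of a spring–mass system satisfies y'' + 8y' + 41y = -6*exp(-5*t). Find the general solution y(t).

Characteristic equation r² + 8r + 41 = 0 has discriminant (8)² - 4·(41) = -100 < 0, so r = -4 ± 5i.
Hence y_h = C1*cos(5*t)*exp(-4*t) + C2*exp(-4*t)*sin(5*t).
Try y_p = A*exp(-5*t). Substituting into the equation and dividing by exp(-5*t) gives A = -3/13, so y_p = -3*exp(-5*t)/13.

y = -3*exp(-5*t)/13 + C1*cos(5*t)*exp(-4*t) + C2*exp(-4*t)*sin(5*t)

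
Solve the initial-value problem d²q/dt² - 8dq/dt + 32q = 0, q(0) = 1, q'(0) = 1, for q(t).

q = cos(4*t)*exp(4*t) - 3*exp(4*t)*sin(4*t)/4

Characteristic equation r² - 8r + 32 = 0 has discriminant (-8)² - 4·(32) = -64 < 0, so r = 4 ± 4i.
Hence q_h = C1*cos(4*t)*exp(4*t) + C2*exp(4*t)*sin(4*t).
Apply the initial conditions: q(0) = C1 = 1 and q'(0) = 4*C1 + 4*C2 = 1. Solving gives C1 = 1, C2 = -3/4.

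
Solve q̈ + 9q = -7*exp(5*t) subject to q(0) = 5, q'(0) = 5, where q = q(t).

q = -7*exp(5*t)/34 + 177*cos(3*t)/34 + 205*sin(3*t)/102

Characteristic equation r² + 9 = 0 has discriminant (0)² - 4·(9) = -36 < 0, so r = ± 3i.
Hence q_h = C1*cos(3*t) + C2*sin(3*t).
Try q_p = A*exp(5*t). Substituting into the equation and dividing by exp(5*t) gives A = -7/34, so q_p = -7*exp(5*t)/34.
General solution: q = -7*exp(5*t)/34 + C1*cos(3*t) + C2*sin(3*t).
Apply the initial conditions: q(0) = -7/34 + C1 = 5 and q'(0) = -35/34 + 3*C2 = 5. Solving gives C1 = 177/34, C2 = 205/102.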